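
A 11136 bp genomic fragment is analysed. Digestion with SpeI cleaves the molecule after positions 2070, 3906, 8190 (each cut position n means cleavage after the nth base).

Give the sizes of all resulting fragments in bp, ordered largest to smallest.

4284, 2946, 2070, 1836 bp

Linear molecule, 3 cuts → 4 fragments:
  2070 − 0 = 2070 bp
  3906 − 2070 = 1836 bp
  8190 − 3906 = 4284 bp
  11136 − 8190 = 2946 bp
Sorted largest to smallest: 4284, 2946, 2070, 1836 bp.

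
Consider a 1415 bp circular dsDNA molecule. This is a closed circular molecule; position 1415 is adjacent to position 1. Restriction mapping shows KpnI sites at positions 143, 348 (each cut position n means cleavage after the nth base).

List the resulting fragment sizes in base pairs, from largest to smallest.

Circular molecule, 2 cuts → 2 fragments:
  348 − 143 = 205 bp
  wrap: 1415 − 348 + 143 = 1210 bp
Sorted largest to smallest: 1210, 205 bp.

1210, 205 bp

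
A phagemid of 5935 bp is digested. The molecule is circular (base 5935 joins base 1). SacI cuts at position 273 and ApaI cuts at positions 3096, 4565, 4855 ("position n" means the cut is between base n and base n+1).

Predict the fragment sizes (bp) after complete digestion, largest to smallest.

2823, 1469, 1353, 290 bp

Combined cut positions (sorted): 273, 3096, 4565, 4855.
Circular molecule, 4 cuts → 4 fragments:
  3096 − 273 = 2823 bp
  4565 − 3096 = 1469 bp
  4855 − 4565 = 290 bp
  wrap: 5935 − 4855 + 273 = 1353 bp
Sorted largest to smallest: 2823, 1469, 1353, 290 bp.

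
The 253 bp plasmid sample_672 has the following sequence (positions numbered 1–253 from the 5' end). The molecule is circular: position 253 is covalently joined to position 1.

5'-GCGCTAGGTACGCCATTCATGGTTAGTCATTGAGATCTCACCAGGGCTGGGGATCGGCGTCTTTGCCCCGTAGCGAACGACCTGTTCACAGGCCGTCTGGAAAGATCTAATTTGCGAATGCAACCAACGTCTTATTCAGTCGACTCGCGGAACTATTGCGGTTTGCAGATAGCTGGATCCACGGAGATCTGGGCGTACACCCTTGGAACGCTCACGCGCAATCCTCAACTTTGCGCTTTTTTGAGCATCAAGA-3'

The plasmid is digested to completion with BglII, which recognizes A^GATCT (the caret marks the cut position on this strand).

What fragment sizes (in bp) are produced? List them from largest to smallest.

BglII sites (AGATCT) start at positions 33, 103, 185.
BglII cuts after the first base of each site, so after positions 33, 103, 185.
Circular molecule, 3 cuts → 3 fragments:
  34–103 → 70 bp
  104–185 → 82 bp
  186–253 then 1–33 → 68 + 33 = 101 bp
Sorted largest to smallest: 101, 82, 70 bp.

101, 82, 70 bp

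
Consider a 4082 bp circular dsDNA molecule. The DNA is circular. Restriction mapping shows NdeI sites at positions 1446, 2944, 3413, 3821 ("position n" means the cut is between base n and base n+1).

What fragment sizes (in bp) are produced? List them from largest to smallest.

Circular molecule, 4 cuts → 4 fragments:
  2944 − 1446 = 1498 bp
  3413 − 2944 = 469 bp
  3821 − 3413 = 408 bp
  wrap: 4082 − 3821 + 1446 = 1707 bp
Sorted largest to smallest: 1707, 1498, 469, 408 bp.

1707, 1498, 469, 408 bp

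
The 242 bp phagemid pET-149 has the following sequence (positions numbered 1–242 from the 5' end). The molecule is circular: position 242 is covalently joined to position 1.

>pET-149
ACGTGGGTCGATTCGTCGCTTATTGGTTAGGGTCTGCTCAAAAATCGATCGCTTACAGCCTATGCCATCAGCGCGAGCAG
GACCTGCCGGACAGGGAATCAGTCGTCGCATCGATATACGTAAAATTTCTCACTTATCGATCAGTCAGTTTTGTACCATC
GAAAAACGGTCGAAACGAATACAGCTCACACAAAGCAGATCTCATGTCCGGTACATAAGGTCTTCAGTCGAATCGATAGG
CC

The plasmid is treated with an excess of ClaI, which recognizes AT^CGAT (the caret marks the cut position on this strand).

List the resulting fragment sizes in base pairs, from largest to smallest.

96, 66, 54, 26 bp

ClaI sites (ATCGAT) start at positions 44, 110, 136, 232.
ClaI cuts after base 2 of each site, so after positions 45, 111, 137, 233.
Circular molecule, 4 cuts → 4 fragments:
  46–111 → 66 bp
  112–137 → 26 bp
  138–233 → 96 bp
  234–242 then 1–45 → 9 + 45 = 54 bp
Sorted largest to smallest: 96, 66, 54, 26 bp.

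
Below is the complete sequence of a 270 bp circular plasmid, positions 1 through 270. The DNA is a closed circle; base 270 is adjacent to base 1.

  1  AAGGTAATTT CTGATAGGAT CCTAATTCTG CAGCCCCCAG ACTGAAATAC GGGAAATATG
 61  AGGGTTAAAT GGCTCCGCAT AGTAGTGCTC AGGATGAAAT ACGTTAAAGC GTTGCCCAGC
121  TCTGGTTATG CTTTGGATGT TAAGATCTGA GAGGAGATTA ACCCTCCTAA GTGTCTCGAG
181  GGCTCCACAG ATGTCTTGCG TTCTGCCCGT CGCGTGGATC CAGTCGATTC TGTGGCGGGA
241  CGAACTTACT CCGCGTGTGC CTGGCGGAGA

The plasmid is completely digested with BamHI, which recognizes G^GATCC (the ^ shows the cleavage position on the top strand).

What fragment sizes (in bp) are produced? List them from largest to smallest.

BamHI sites (GGATCC) start at positions 17, 216.
BamHI cuts after the first base of each site, so after positions 17, 216.
Circular molecule, 2 cuts → 2 fragments:
  18–216 → 199 bp
  217–270 then 1–17 → 54 + 17 = 71 bp
Sorted largest to smallest: 199, 71 bp.

199, 71 bp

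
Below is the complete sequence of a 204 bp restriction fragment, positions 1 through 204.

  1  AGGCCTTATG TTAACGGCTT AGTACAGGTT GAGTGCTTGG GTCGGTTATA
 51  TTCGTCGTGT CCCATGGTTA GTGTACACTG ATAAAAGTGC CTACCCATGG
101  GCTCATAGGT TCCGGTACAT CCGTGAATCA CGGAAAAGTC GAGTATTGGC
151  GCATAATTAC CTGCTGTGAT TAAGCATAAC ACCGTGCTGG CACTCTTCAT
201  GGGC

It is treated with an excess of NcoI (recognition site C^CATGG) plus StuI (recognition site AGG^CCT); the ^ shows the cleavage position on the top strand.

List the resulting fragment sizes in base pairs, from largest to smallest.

109, 59, 33, 3 bp

NcoI sites (CCATGG) start at positions 62, 95.
NcoI cuts after the first base of each site, so after positions 62, 95.
The StuI site (AGGCCT) starts at position 1.
StuI cuts after base 3 of each site, so after position 3.
Combined cut positions: 3, 62, 95.
Linear molecule, 3 cuts → 4 fragments:
  1–3 → 3 bp
  4–62 → 59 bp
  63–95 → 33 bp
  96–204 → 109 bp
Sorted largest to smallest: 109, 59, 33, 3 bp.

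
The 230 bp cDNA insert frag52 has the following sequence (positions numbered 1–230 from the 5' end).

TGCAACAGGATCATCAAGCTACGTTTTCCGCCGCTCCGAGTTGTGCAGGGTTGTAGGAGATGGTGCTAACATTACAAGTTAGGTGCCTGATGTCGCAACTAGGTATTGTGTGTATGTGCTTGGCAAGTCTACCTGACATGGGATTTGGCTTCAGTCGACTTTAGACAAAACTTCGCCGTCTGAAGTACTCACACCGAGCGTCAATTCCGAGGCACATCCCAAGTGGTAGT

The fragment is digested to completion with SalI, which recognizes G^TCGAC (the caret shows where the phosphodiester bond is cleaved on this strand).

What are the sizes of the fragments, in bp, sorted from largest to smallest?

The SalI site (GTCGAC) starts at position 154.
SalI cuts after the first base of each site, so after position 154.
Linear molecule, 1 cut → 2 fragments:
  1–154 → 154 bp
  155–230 → 76 bp
Sorted largest to smallest: 154, 76 bp.

154, 76 bp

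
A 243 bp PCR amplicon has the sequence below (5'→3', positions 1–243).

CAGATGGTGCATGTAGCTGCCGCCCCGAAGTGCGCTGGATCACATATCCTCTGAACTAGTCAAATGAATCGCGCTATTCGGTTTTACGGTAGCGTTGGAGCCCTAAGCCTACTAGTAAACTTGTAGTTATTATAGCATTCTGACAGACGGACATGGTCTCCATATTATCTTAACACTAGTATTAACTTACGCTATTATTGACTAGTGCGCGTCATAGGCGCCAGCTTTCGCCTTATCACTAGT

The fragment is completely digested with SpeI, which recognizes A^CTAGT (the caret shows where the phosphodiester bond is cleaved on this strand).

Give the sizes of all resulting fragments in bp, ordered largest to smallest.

SpeI sites (ACTAGT) start at positions 55, 111, 175, 201, 238.
SpeI cuts after the first base of each site, so after positions 55, 111, 175, 201, 238.
Linear molecule, 5 cuts → 6 fragments:
  1–55 → 55 bp
  56–111 → 56 bp
  112–175 → 64 bp
  176–201 → 26 bp
  202–238 → 37 bp
  239–243 → 5 bp
Sorted largest to smallest: 64, 56, 55, 37, 26, 5 bp.

64, 56, 55, 37, 26, 5 bp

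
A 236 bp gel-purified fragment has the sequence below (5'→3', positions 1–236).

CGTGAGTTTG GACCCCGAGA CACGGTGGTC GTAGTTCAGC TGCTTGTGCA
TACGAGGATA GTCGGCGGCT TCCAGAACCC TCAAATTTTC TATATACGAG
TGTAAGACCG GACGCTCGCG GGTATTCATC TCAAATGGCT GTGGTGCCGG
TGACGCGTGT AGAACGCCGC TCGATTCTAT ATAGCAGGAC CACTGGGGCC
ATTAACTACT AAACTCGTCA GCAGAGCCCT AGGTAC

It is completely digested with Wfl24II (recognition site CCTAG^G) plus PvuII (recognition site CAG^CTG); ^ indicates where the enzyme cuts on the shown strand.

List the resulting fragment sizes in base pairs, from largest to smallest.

The Wfl24II site (CCTAGG) starts at position 228.
Wfl24II cuts after base 5 of each site (before the last base), so after position 232.
The PvuII site (CAGCTG) starts at position 37.
PvuII cuts after base 3 of each site, so after position 39.
Combined cut positions: 39, 232.
Linear molecule, 2 cuts → 3 fragments:
  1–39 → 39 bp
  40–232 → 193 bp
  233–236 → 4 bp
Sorted largest to smallest: 193, 39, 4 bp.

193, 39, 4 bp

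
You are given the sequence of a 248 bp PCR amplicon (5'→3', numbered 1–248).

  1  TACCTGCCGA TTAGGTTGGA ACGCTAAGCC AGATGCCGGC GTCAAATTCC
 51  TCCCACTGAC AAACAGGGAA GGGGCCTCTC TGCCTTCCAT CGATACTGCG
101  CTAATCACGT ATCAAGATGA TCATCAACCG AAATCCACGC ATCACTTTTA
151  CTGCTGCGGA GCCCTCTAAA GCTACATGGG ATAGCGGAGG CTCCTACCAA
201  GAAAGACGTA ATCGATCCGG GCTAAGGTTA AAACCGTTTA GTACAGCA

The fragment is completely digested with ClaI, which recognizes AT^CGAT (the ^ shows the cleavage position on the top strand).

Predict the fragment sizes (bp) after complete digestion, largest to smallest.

122, 90, 36 bp

ClaI sites (ATCGAT) start at positions 89, 211.
ClaI cuts after base 2 of each site, so after positions 90, 212.
Linear molecule, 2 cuts → 3 fragments:
  1–90 → 90 bp
  91–212 → 122 bp
  213–248 → 36 bp
Sorted largest to smallest: 122, 90, 36 bp.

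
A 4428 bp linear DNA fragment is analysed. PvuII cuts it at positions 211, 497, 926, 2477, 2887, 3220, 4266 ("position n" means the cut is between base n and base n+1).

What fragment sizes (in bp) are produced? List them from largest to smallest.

1551, 1046, 429, 410, 333, 286, 211, 162 bp

Linear molecule, 7 cuts → 8 fragments:
  211 − 0 = 211 bp
  497 − 211 = 286 bp
  926 − 497 = 429 bp
  2477 − 926 = 1551 bp
  2887 − 2477 = 410 bp
  3220 − 2887 = 333 bp
  4266 − 3220 = 1046 bp
  4428 − 4266 = 162 bp
Sorted largest to smallest: 1551, 1046, 429, 410, 333, 286, 211, 162 bp.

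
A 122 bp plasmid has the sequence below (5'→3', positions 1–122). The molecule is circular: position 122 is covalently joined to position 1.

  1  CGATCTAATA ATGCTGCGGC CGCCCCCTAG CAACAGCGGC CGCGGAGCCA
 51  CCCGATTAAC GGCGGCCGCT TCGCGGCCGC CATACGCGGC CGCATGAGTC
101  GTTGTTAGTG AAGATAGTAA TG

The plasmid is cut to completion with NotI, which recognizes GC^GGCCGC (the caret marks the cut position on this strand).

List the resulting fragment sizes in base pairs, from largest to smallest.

NotI sites (GCGGCCGC) start at positions 16, 36, 62, 73, 86.
NotI cuts after base 2 of each site, so after positions 17, 37, 63, 74, 87.
Circular molecule, 5 cuts → 5 fragments:
  18–37 → 20 bp
  38–63 → 26 bp
  64–74 → 11 bp
  75–87 → 13 bp
  88–122 then 1–17 → 35 + 17 = 52 bp
Sorted largest to smallest: 52, 26, 20, 13, 11 bp.

52, 26, 20, 13, 11 bp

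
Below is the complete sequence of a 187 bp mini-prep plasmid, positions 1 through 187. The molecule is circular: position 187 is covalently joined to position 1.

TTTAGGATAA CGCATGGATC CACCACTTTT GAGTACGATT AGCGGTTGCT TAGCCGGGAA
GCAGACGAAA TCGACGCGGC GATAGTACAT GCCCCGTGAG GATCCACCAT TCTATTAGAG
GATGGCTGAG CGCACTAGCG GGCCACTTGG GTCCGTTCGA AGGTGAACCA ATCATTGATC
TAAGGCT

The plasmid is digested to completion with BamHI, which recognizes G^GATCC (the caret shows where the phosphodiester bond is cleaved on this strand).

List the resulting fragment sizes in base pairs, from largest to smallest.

BamHI sites (GGATCC) start at positions 16, 100.
BamHI cuts after the first base of each site, so after positions 16, 100.
Circular molecule, 2 cuts → 2 fragments:
  17–100 → 84 bp
  101–187 then 1–16 → 87 + 16 = 103 bp
Sorted largest to smallest: 103, 84 bp.

103, 84 bp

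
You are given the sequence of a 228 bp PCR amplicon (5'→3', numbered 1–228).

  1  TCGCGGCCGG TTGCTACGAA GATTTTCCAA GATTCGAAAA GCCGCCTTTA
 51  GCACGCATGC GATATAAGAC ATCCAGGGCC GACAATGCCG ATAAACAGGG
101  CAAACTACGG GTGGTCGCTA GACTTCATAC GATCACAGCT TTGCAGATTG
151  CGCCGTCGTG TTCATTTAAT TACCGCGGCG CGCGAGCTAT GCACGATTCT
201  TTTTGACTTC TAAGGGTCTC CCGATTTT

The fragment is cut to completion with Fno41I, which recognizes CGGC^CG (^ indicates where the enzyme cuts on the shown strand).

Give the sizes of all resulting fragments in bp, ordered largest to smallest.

The Fno41I site (CGGCCG) starts at position 4.
Fno41I cuts after base 4 of each site, so after position 7.
Linear molecule, 1 cut → 2 fragments:
  1–7 → 7 bp
  8–228 → 221 bp
Sorted largest to smallest: 221, 7 bp.

221, 7 bp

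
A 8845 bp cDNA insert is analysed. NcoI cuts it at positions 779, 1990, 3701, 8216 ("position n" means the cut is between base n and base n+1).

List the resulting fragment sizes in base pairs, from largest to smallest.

Linear molecule, 4 cuts → 5 fragments:
  779 − 0 = 779 bp
  1990 − 779 = 1211 bp
  3701 − 1990 = 1711 bp
  8216 − 3701 = 4515 bp
  8845 − 8216 = 629 bp
Sorted largest to smallest: 4515, 1711, 1211, 779, 629 bp.

4515, 1711, 1211, 779, 629 bp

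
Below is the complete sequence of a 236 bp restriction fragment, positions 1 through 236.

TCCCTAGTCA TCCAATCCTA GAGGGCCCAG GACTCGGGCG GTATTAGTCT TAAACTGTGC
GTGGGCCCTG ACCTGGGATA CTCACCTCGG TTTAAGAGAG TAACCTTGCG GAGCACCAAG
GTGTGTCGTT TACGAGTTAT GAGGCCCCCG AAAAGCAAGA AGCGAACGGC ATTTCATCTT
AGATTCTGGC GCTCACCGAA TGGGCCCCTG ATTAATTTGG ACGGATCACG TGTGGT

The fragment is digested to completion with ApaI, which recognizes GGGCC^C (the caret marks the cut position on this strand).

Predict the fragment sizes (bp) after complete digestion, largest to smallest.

139, 40, 30, 27 bp

ApaI sites (GGGCCC) start at positions 23, 63, 202.
ApaI cuts after base 5 of each site (before the last base), so after positions 27, 67, 206.
Linear molecule, 3 cuts → 4 fragments:
  1–27 → 27 bp
  28–67 → 40 bp
  68–206 → 139 bp
  207–236 → 30 bp
Sorted largest to smallest: 139, 40, 30, 27 bp.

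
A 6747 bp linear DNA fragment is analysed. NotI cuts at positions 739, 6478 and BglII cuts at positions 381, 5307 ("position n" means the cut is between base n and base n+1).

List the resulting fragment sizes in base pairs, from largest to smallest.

Combined cut positions (sorted): 381, 739, 5307, 6478.
Linear molecule, 4 cuts → 5 fragments:
  381 − 0 = 381 bp
  739 − 381 = 358 bp
  5307 − 739 = 4568 bp
  6478 − 5307 = 1171 bp
  6747 − 6478 = 269 bp
Sorted largest to smallest: 4568, 1171, 381, 358, 269 bp.

4568, 1171, 381, 358, 269 bp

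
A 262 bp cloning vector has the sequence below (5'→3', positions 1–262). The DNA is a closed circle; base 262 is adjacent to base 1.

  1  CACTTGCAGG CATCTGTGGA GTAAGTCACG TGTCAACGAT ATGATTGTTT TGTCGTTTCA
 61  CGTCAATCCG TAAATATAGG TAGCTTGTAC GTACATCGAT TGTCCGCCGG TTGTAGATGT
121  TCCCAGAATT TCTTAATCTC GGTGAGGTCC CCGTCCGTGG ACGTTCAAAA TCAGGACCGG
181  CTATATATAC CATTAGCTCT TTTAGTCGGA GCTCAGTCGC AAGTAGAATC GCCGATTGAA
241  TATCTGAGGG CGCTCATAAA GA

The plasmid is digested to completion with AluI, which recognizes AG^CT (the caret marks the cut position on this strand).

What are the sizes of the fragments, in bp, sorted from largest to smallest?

AluI sites (AGCT) start at positions 82, 195, 210.
AluI cuts after base 2 of each site, so after positions 83, 196, 211.
Circular molecule, 3 cuts → 3 fragments:
  84–196 → 113 bp
  197–211 → 15 bp
  212–262 then 1–83 → 51 + 83 = 134 bp
Sorted largest to smallest: 134, 113, 15 bp.

134, 113, 15 bp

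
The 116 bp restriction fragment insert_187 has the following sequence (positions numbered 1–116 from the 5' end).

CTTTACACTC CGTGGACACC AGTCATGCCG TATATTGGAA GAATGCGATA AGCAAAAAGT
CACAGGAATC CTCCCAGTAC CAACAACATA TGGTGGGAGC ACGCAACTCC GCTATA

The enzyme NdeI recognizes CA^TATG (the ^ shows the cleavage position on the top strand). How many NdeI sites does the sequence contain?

1

CATATG occurs starting at position 87.
NdeI cuts at 1 site.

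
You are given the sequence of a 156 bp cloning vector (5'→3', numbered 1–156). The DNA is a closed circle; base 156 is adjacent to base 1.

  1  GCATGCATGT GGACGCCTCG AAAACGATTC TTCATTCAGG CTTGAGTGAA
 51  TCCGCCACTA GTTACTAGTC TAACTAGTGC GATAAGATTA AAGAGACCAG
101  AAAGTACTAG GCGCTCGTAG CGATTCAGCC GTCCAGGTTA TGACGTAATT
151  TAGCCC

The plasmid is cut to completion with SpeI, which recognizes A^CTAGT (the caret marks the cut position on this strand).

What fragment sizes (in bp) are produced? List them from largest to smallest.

SpeI sites (ACTAGT) start at positions 57, 64, 73.
SpeI cuts after the first base of each site, so after positions 57, 64, 73.
Circular molecule, 3 cuts → 3 fragments:
  58–64 → 7 bp
  65–73 → 9 bp
  74–156 then 1–57 → 83 + 57 = 140 bp
Sorted largest to smallest: 140, 9, 7 bp.

140, 9, 7 bp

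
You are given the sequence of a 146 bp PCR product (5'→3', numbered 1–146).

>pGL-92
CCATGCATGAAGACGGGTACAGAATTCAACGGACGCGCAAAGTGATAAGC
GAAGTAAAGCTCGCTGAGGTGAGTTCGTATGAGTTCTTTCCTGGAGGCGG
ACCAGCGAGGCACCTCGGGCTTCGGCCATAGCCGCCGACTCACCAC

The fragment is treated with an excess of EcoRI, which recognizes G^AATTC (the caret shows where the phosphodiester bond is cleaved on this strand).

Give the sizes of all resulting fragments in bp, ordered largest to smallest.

124, 22 bp

The EcoRI site (GAATTC) starts at position 22.
EcoRI cuts after the first base of each site, so after position 22.
Linear molecule, 1 cut → 2 fragments:
  1–22 → 22 bp
  23–146 → 124 bp
Sorted largest to smallest: 124, 22 bp.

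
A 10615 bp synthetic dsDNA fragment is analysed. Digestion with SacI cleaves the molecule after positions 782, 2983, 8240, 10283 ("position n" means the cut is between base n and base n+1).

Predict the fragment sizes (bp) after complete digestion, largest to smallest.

5257, 2201, 2043, 782, 332 bp

Linear molecule, 4 cuts → 5 fragments:
  782 − 0 = 782 bp
  2983 − 782 = 2201 bp
  8240 − 2983 = 5257 bp
  10283 − 8240 = 2043 bp
  10615 − 10283 = 332 bp
Sorted largest to smallest: 5257, 2201, 2043, 782, 332 bp.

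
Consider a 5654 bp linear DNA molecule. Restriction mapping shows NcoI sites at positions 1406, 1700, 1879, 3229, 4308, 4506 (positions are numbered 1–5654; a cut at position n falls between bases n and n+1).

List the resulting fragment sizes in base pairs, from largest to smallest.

1406, 1350, 1148, 1079, 294, 198, 179 bp

Linear molecule, 6 cuts → 7 fragments:
  1406 − 0 = 1406 bp
  1700 − 1406 = 294 bp
  1879 − 1700 = 179 bp
  3229 − 1879 = 1350 bp
  4308 − 3229 = 1079 bp
  4506 − 4308 = 198 bp
  5654 − 4506 = 1148 bp
Sorted largest to smallest: 1406, 1350, 1148, 1079, 294, 198, 179 bp.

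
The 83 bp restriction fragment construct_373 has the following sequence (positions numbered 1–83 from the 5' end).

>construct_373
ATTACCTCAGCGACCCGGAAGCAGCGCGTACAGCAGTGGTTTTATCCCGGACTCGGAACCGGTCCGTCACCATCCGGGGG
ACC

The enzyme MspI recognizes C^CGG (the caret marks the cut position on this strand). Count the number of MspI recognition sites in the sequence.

CCGG occurs starting at positions 15, 47, 59, 74.
MspI cuts at 4 sites.

4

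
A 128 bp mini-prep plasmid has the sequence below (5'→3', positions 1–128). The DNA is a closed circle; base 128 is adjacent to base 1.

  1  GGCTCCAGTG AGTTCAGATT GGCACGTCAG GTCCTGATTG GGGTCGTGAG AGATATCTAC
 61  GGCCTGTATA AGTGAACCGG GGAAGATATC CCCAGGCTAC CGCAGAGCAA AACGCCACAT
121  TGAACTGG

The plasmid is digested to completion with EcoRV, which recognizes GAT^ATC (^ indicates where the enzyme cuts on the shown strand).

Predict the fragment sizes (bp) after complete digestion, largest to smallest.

95, 33 bp

EcoRV sites (GATATC) start at positions 52, 85.
EcoRV cuts after base 3 of each site, so after positions 54, 87.
Circular molecule, 2 cuts → 2 fragments:
  55–87 → 33 bp
  88–128 then 1–54 → 41 + 54 = 95 bp
Sorted largest to smallest: 95, 33 bp.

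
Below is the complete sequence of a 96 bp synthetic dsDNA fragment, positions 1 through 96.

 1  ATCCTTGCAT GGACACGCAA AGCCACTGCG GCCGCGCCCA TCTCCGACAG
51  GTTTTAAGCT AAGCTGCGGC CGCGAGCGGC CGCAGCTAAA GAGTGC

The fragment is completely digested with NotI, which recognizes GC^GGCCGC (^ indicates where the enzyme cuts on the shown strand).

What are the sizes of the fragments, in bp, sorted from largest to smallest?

NotI sites (GCGGCCGC) start at positions 28, 66, 76.
NotI cuts after base 2 of each site, so after positions 29, 67, 77.
Linear molecule, 3 cuts → 4 fragments:
  1–29 → 29 bp
  30–67 → 38 bp
  68–77 → 10 bp
  78–96 → 19 bp
Sorted largest to smallest: 38, 29, 19, 10 bp.

38, 29, 19, 10 bp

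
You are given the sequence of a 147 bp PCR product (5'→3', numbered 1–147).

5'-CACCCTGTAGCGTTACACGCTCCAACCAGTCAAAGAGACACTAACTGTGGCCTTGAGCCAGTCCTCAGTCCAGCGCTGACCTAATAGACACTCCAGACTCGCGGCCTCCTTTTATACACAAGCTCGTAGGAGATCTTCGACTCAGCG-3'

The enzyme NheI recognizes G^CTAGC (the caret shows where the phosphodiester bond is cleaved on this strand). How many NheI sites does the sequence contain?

0

No occurrence of GCTAGC is present in the sequence.
NheI does not cut: 0 sites.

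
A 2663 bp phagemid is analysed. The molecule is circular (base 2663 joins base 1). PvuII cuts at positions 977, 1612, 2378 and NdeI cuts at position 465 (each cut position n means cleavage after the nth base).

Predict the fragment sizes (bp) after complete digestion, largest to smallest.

Combined cut positions (sorted): 465, 977, 1612, 2378.
Circular molecule, 4 cuts → 4 fragments:
  977 − 465 = 512 bp
  1612 − 977 = 635 bp
  2378 − 1612 = 766 bp
  wrap: 2663 − 2378 + 465 = 750 bp
Sorted largest to smallest: 766, 750, 635, 512 bp.

766, 750, 635, 512 bp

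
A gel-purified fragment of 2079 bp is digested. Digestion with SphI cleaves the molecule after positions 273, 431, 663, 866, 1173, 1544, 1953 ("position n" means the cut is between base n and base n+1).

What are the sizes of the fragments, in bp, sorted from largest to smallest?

Linear molecule, 7 cuts → 8 fragments:
  273 − 0 = 273 bp
  431 − 273 = 158 bp
  663 − 431 = 232 bp
  866 − 663 = 203 bp
  1173 − 866 = 307 bp
  1544 − 1173 = 371 bp
  1953 − 1544 = 409 bp
  2079 − 1953 = 126 bp
Sorted largest to smallest: 409, 371, 307, 273, 232, 203, 158, 126 bp.

409, 371, 307, 273, 232, 203, 158, 126 bp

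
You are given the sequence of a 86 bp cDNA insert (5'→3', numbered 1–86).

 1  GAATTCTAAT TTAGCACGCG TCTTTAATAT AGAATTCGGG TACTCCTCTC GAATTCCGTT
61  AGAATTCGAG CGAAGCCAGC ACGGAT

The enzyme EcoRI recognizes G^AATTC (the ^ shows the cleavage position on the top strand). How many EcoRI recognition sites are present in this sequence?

4

GAATTC occurs starting at positions 1, 32, 51, 62.
EcoRI cuts at 4 sites.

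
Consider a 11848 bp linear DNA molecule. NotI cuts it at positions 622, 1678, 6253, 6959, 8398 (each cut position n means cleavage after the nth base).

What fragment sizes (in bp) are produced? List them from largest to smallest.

Linear molecule, 5 cuts → 6 fragments:
  622 − 0 = 622 bp
  1678 − 622 = 1056 bp
  6253 − 1678 = 4575 bp
  6959 − 6253 = 706 bp
  8398 − 6959 = 1439 bp
  11848 − 8398 = 3450 bp
Sorted largest to smallest: 4575, 3450, 1439, 1056, 706, 622 bp.

4575, 3450, 1439, 1056, 706, 622 bp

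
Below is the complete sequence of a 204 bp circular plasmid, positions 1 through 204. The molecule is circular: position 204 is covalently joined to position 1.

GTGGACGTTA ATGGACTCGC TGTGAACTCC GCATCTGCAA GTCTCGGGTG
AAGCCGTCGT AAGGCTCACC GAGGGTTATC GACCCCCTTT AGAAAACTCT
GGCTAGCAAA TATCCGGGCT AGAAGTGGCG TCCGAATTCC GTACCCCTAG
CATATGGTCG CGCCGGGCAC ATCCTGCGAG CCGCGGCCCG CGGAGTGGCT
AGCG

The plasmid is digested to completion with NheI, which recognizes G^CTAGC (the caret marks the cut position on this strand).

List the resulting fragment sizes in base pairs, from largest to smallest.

NheI sites (GCTAGC) start at positions 102, 198.
NheI cuts after the first base of each site, so after positions 102, 198.
Circular molecule, 2 cuts → 2 fragments:
  103–198 → 96 bp
  199–204 then 1–102 → 6 + 102 = 108 bp
Sorted largest to smallest: 108, 96 bp.

108, 96 bp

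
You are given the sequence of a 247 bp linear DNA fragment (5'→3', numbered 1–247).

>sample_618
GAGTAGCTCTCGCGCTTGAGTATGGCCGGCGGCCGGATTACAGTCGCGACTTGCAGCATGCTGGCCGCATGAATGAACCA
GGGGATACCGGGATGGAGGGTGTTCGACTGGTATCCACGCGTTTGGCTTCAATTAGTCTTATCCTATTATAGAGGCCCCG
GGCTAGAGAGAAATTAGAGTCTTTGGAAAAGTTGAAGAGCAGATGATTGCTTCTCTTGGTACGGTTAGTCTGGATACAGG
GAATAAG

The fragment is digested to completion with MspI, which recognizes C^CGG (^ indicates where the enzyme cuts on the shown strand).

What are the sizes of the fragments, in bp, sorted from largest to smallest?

89, 70, 55, 26, 7 bp

MspI sites (CCGG) start at positions 26, 33, 88, 158.
MspI cuts after the first base of each site, so after positions 26, 33, 88, 158.
Linear molecule, 4 cuts → 5 fragments:
  1–26 → 26 bp
  27–33 → 7 bp
  34–88 → 55 bp
  89–158 → 70 bp
  159–247 → 89 bp
Sorted largest to smallest: 89, 70, 55, 26, 7 bp.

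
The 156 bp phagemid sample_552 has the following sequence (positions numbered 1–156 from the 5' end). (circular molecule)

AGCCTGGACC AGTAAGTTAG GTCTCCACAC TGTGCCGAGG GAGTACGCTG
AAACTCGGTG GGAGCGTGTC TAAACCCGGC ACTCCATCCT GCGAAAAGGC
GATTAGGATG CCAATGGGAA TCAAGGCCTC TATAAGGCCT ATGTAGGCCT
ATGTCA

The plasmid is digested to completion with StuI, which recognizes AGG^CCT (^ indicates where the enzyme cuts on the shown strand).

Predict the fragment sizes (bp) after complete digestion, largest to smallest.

StuI sites (AGGCCT) start at positions 124, 135, 145.
StuI cuts after base 3 of each site, so after positions 126, 137, 147.
Circular molecule, 3 cuts → 3 fragments:
  127–137 → 11 bp
  138–147 → 10 bp
  148–156 then 1–126 → 9 + 126 = 135 bp
Sorted largest to smallest: 135, 11, 10 bp.

135, 11, 10 bp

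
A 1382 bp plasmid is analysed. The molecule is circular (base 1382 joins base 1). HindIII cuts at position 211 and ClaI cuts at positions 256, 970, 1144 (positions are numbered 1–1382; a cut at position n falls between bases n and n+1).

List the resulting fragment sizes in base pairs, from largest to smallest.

714, 449, 174, 45 bp

Combined cut positions (sorted): 211, 256, 970, 1144.
Circular molecule, 4 cuts → 4 fragments:
  256 − 211 = 45 bp
  970 − 256 = 714 bp
  1144 − 970 = 174 bp
  wrap: 1382 − 1144 + 211 = 449 bp
Sorted largest to smallest: 714, 449, 174, 45 bp.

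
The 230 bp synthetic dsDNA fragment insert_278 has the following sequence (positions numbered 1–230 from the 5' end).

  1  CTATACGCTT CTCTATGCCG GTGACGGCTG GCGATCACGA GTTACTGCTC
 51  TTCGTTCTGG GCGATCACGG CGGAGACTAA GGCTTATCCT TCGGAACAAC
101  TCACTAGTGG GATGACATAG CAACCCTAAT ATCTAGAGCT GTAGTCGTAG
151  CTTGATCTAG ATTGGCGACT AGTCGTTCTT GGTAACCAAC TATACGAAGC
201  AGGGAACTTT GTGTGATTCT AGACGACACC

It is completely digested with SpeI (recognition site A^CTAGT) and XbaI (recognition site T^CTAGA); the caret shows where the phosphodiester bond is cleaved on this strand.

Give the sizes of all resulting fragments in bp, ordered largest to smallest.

103, 50, 29, 24, 12, 12 bp

SpeI sites (ACTAGT) start at positions 103, 168.
SpeI cuts after the first base of each site, so after positions 103, 168.
XbaI sites (TCTAGA) start at positions 132, 156, 218.
XbaI cuts after the first base of each site, so after positions 132, 156, 218.
Combined cut positions: 103, 132, 156, 168, 218.
Linear molecule, 5 cuts → 6 fragments:
  1–103 → 103 bp
  104–132 → 29 bp
  133–156 → 24 bp
  157–168 → 12 bp
  169–218 → 50 bp
  219–230 → 12 bp
Sorted largest to smallest: 103, 50, 29, 24, 12, 12 bp.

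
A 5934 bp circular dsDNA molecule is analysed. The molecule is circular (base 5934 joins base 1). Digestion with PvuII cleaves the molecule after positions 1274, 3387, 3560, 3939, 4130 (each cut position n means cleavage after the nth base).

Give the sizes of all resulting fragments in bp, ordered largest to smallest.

Circular molecule, 5 cuts → 5 fragments:
  3387 − 1274 = 2113 bp
  3560 − 3387 = 173 bp
  3939 − 3560 = 379 bp
  4130 − 3939 = 191 bp
  wrap: 5934 − 4130 + 1274 = 3078 bp
Sorted largest to smallest: 3078, 2113, 379, 191, 173 bp.

3078, 2113, 379, 191, 173 bp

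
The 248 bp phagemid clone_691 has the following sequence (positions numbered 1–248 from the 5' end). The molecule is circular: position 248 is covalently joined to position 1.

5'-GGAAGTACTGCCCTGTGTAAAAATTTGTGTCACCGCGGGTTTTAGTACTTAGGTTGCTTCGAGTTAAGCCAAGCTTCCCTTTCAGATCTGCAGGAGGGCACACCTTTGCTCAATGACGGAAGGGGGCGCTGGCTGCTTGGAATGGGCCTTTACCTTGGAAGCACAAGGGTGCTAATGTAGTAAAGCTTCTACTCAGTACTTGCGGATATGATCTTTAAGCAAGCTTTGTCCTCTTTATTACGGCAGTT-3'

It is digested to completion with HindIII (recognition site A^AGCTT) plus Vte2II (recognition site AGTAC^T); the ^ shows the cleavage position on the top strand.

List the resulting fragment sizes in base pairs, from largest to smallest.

112, 40, 35, 23, 22, 16 bp

HindIII sites (AAGCTT) start at positions 71, 183, 221.
HindIII cuts after the first base of each site, so after positions 71, 183, 221.
Vte2II sites (AGTACT) start at positions 4, 44, 195.
Vte2II cuts after base 5 of each site (before the last base), so after positions 8, 48, 199.
Combined cut positions: 8, 48, 71, 183, 199, 221.
Circular molecule, 6 cuts → 6 fragments:
  9–48 → 40 bp
  49–71 → 23 bp
  72–183 → 112 bp
  184–199 → 16 bp
  200–221 → 22 bp
  222–248 then 1–8 → 27 + 8 = 35 bp
Sorted largest to smallest: 112, 40, 35, 23, 22, 16 bp.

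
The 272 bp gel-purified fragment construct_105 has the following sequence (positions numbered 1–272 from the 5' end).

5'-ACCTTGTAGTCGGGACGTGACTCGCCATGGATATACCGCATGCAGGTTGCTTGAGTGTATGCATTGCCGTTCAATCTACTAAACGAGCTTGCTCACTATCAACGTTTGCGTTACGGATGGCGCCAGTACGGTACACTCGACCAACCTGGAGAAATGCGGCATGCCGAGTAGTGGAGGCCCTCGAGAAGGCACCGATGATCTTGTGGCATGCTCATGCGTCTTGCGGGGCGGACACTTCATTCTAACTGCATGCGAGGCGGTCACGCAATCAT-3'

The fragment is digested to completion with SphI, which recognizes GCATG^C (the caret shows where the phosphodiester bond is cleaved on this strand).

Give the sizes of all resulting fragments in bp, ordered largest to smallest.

121, 47, 42, 42, 20 bp

SphI sites (GCATGC) start at positions 38, 159, 206, 248.
SphI cuts after base 5 of each site (before the last base), so after positions 42, 163, 210, 252.
Linear molecule, 4 cuts → 5 fragments:
  1–42 → 42 bp
  43–163 → 121 bp
  164–210 → 47 bp
  211–252 → 42 bp
  253–272 → 20 bp
Sorted largest to smallest: 121, 47, 42, 42, 20 bp.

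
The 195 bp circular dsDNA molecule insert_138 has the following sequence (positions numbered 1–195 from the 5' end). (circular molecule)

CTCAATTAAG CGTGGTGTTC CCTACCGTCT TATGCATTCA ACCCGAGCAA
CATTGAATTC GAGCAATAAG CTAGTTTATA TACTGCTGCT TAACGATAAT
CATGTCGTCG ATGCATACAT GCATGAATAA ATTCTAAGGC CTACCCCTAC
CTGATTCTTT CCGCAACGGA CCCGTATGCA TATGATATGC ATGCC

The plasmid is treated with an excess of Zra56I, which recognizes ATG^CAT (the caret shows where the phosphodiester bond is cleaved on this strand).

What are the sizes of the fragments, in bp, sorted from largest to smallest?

79, 57, 40, 11, 8 bp

Zra56I sites (ATGCAT) start at positions 32, 111, 119, 176, 187.
Zra56I cuts after base 3 of each site, so after positions 34, 113, 121, 178, 189.
Circular molecule, 5 cuts → 5 fragments:
  35–113 → 79 bp
  114–121 → 8 bp
  122–178 → 57 bp
  179–189 → 11 bp
  190–195 then 1–34 → 6 + 34 = 40 bp
Sorted largest to smallest: 79, 57, 40, 11, 8 bp.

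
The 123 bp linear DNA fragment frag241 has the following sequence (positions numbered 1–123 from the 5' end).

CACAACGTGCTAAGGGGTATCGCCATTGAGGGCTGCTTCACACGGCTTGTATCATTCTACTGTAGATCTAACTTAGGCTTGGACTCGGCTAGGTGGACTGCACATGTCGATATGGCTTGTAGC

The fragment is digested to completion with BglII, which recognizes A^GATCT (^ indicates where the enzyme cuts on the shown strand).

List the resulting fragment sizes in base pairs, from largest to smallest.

The BglII site (AGATCT) starts at position 64.
BglII cuts after the first base of each site, so after position 64.
Linear molecule, 1 cut → 2 fragments:
  1–64 → 64 bp
  65–123 → 59 bp
Sorted largest to smallest: 64, 59 bp.

64, 59 bp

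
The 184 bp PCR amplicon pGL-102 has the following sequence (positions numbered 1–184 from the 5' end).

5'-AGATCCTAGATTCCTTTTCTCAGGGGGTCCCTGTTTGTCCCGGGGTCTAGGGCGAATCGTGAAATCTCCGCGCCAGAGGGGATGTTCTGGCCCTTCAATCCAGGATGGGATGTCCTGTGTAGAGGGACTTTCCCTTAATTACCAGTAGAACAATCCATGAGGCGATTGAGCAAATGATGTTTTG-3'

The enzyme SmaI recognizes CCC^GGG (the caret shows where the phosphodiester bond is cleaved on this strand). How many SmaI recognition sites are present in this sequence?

1

CCCGGG occurs starting at position 39.
SmaI cuts at 1 site.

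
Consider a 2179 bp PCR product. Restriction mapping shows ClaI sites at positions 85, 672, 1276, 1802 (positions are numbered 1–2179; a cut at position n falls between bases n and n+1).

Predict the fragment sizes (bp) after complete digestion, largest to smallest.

604, 587, 526, 377, 85 bp

Linear molecule, 4 cuts → 5 fragments:
  85 − 0 = 85 bp
  672 − 85 = 587 bp
  1276 − 672 = 604 bp
  1802 − 1276 = 526 bp
  2179 − 1802 = 377 bp
Sorted largest to smallest: 604, 587, 526, 377, 85 bp.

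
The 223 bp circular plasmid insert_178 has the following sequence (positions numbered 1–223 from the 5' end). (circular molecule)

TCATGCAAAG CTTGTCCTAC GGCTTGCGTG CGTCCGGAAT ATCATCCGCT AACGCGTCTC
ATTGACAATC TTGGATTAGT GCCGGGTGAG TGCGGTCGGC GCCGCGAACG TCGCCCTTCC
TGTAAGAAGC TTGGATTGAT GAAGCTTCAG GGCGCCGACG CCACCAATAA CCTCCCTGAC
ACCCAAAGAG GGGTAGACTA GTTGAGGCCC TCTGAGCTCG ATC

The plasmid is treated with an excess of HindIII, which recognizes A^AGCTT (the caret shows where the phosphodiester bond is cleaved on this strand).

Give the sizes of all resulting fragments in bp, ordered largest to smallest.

119, 89, 15 bp

HindIII sites (AAGCTT) start at positions 8, 127, 142.
HindIII cuts after the first base of each site, so after positions 8, 127, 142.
Circular molecule, 3 cuts → 3 fragments:
  9–127 → 119 bp
  128–142 → 15 bp
  143–223 then 1–8 → 81 + 8 = 89 bp
Sorted largest to smallest: 119, 89, 15 bp.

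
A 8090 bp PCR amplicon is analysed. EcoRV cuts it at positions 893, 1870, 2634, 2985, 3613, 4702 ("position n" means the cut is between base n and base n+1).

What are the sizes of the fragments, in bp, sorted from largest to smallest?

3388, 1089, 977, 893, 764, 628, 351 bp

Linear molecule, 6 cuts → 7 fragments:
  893 − 0 = 893 bp
  1870 − 893 = 977 bp
  2634 − 1870 = 764 bp
  2985 − 2634 = 351 bp
  3613 − 2985 = 628 bp
  4702 − 3613 = 1089 bp
  8090 − 4702 = 3388 bp
Sorted largest to smallest: 3388, 1089, 977, 893, 764, 628, 351 bp.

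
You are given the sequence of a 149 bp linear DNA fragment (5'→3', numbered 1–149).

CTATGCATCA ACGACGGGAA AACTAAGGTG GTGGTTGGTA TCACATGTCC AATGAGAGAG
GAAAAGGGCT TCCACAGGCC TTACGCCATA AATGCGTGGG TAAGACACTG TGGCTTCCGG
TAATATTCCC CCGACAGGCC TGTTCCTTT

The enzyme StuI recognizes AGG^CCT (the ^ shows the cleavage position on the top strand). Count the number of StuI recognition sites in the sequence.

2

AGGCCT occurs starting at positions 76, 136.
StuI cuts at 2 sites.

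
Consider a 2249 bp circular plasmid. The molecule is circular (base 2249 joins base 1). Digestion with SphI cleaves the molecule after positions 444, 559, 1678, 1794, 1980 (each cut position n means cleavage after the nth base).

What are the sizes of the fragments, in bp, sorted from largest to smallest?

Circular molecule, 5 cuts → 5 fragments:
  559 − 444 = 115 bp
  1678 − 559 = 1119 bp
  1794 − 1678 = 116 bp
  1980 − 1794 = 186 bp
  wrap: 2249 − 1980 + 444 = 713 bp
Sorted largest to smallest: 1119, 713, 186, 116, 115 bp.

1119, 713, 186, 116, 115 bp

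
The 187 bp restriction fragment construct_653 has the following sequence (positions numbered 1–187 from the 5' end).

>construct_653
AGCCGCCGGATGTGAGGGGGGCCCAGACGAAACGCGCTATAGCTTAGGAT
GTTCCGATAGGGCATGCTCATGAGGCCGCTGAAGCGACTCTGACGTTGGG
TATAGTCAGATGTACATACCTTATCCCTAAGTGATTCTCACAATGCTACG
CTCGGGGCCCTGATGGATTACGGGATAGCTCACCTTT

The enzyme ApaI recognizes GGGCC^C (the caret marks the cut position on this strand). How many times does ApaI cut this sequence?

2

GGGCCC occurs starting at positions 19, 155.
ApaI cuts at 2 sites.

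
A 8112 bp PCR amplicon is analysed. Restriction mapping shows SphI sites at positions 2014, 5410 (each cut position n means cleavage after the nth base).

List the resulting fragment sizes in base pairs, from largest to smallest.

Linear molecule, 2 cuts → 3 fragments:
  2014 − 0 = 2014 bp
  5410 − 2014 = 3396 bp
  8112 − 5410 = 2702 bp
Sorted largest to smallest: 3396, 2702, 2014 bp.

3396, 2702, 2014 bp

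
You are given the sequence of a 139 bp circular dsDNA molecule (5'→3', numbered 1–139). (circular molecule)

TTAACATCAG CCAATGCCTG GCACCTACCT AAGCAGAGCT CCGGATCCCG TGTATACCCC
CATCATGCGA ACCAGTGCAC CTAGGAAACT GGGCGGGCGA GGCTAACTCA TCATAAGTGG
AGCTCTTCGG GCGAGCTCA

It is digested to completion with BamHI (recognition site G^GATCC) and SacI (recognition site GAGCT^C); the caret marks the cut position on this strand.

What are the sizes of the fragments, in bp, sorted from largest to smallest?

81, 42, 13, 3 bp

The BamHI site (GGATCC) starts at position 43.
BamHI cuts after the first base of each site, so after position 43.
SacI sites (GAGCTC) start at positions 36, 120, 133.
SacI cuts after base 5 of each site (before the last base), so after positions 40, 124, 137.
Combined cut positions: 40, 43, 124, 137.
Circular molecule, 4 cuts → 4 fragments:
  41–43 → 3 bp
  44–124 → 81 bp
  125–137 → 13 bp
  138–139 then 1–40 → 2 + 40 = 42 bp
Sorted largest to smallest: 81, 42, 13, 3 bp.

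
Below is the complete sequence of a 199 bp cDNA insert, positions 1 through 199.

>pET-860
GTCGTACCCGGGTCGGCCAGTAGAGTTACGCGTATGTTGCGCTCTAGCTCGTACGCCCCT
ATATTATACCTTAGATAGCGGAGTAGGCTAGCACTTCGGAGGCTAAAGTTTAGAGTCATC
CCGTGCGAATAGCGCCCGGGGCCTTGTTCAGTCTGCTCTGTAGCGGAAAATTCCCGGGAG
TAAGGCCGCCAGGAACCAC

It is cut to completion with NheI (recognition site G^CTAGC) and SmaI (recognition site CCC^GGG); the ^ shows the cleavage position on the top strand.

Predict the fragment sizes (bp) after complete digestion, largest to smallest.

The NheI site (GCTAGC) starts at position 87.
NheI cuts after the first base of each site, so after position 87.
SmaI sites (CCCGGG) start at positions 7, 135, 173.
SmaI cuts after base 3 of each site, so after positions 9, 137, 175.
Combined cut positions: 9, 87, 137, 175.
Linear molecule, 4 cuts → 5 fragments:
  1–9 → 9 bp
  10–87 → 78 bp
  88–137 → 50 bp
  138–175 → 38 bp
  176–199 → 24 bp
Sorted largest to smallest: 78, 50, 38, 24, 9 bp.

78, 50, 38, 24, 9 bp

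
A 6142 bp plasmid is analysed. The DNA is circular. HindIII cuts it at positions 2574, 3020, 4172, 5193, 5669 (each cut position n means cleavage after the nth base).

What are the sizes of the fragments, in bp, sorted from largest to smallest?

3047, 1152, 1021, 476, 446 bp

Circular molecule, 5 cuts → 5 fragments:
  3020 − 2574 = 446 bp
  4172 − 3020 = 1152 bp
  5193 − 4172 = 1021 bp
  5669 − 5193 = 476 bp
  wrap: 6142 − 5669 + 2574 = 3047 bp
Sorted largest to smallest: 3047, 1152, 1021, 476, 446 bp.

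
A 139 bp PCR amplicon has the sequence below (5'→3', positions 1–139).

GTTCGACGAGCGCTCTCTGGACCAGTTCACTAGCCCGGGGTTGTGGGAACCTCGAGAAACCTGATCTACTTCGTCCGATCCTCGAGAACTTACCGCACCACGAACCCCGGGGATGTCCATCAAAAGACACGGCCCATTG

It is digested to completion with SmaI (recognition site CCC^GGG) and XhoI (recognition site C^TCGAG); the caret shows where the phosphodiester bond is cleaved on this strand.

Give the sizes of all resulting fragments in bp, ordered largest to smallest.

36, 31, 30, 27, 15 bp

SmaI sites (CCCGGG) start at positions 34, 106.
SmaI cuts after base 3 of each site, so after positions 36, 108.
XhoI sites (CTCGAG) start at positions 51, 81.
XhoI cuts after the first base of each site, so after positions 51, 81.
Combined cut positions: 36, 51, 81, 108.
Linear molecule, 4 cuts → 5 fragments:
  1–36 → 36 bp
  37–51 → 15 bp
  52–81 → 30 bp
  82–108 → 27 bp
  109–139 → 31 bp
Sorted largest to smallest: 36, 31, 30, 27, 15 bp.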